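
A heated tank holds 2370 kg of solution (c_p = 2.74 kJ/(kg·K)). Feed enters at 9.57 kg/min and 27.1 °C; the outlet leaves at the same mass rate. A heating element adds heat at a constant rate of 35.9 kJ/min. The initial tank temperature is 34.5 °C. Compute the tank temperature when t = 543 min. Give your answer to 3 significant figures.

29.1 °C

M c_p dT/dt = ṁ c_p (T_in − T) + Q̇.
τ = M/ṁ = 247.65 min; T_ss = T_in + Q̇/(ṁ c_p) = 27.1 + 35.9/(9.57·2.74) = 28.469 °C.
Solution: T(t) = T_ss + (T₀ − T_ss) e^(−t/τ).
T(543) = 28.469 + (6.0309)·e^(−543/247.65) = 28.469 + (6.0309)·0.11162 = 29.142 °C.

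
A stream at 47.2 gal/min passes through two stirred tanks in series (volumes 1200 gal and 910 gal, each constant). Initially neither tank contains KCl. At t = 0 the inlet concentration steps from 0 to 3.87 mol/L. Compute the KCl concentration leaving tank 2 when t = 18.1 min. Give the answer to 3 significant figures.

Time constants: τᵢ = Vᵢ/Q for each well-mixed tank.
τ₁ = 1200/47.2 = 25.424 min; τ₂ = 910/47.2 = 19.280 min.
Solving the cascade with C₁(0)=C₂(0)=0 gives C₂(t) = C_in[1 − (τ₁ e^(−t/τ₁) − τ₂ e^(−t/τ₂))/(τ₁ − τ₂)].
At t = 18.1: e^(−t/τ₁) = 0.49069, e^(−t/τ₂) = 0.39109.
C₂ = 3.87·[1 − (25.424·0.49069 − 19.280·0.39109)/(6.1441)] = 3.87·0.19676 = 0.76145 mol/L.

0.761 mol/L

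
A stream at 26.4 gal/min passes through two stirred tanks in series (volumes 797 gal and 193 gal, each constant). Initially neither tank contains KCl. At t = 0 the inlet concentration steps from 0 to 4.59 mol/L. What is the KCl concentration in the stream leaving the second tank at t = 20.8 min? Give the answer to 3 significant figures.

1.63 mol/L

Time constants: τᵢ = Vᵢ/Q for each well-mixed tank.
τ₁ = 797/26.4 = 30.189 min; τ₂ = 193/26.4 = 7.3106 min.
Solving the cascade with C₁(0)=C₂(0)=0 gives C₂(t) = C_in[1 − (τ₁ e^(−t/τ₁) − τ₂ e^(−t/τ₂))/(τ₁ − τ₂)].
At t = 20.8: e^(−t/τ₁) = 0.50209, e^(−t/τ₂) = 0.058124.
C₂ = 4.59·[1 − (30.189·0.50209 − 7.3106·0.058124)/(22.879)] = 4.59·0.35605 = 1.6343 mol/L.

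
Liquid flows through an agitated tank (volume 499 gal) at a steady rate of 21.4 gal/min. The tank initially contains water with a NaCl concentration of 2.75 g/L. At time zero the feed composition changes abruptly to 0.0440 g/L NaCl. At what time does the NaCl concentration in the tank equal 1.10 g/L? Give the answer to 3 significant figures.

Species balance: V dC/dt = Q(C_in − C) ⇒ τ = V/Q = 23.318 min.
C(t) = C_in + (C₀ − C_in) e^(−t/τ). Set C = 1.10 and solve for t:
e^(−t/τ) = (C − C_in)/(C₀ − C_in) = (1.10 − 0.0440)/(2.75 − 0.0440) = 0.39024
t = −τ ln(…) = 23.318 × 0.94098 = 21.942 min.

21.9 min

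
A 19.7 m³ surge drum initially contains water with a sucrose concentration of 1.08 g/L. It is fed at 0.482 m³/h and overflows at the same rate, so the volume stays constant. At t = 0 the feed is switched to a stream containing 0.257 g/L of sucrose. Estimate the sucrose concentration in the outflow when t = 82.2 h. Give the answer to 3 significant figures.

0.367 g/L

Transient balance on the dissolved component: V dC/dt = Q(C_in − C).
Time constant τ = V/Q = 19.7/0.482 = 40.871 h.
This is linear first-order; C(t) = C_in + (C₀ − C_in) e^(−t/τ).
C(82.2) = 0.257 + (1.08 − 0.257)·e^(−82.2/40.871) = 0.257 + (0.82300)·0.13383 = 0.36714 g/L.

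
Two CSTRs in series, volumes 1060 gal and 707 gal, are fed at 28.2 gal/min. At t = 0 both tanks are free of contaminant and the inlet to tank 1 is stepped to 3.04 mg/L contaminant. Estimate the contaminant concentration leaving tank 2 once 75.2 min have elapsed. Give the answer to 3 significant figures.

Time constants: τᵢ = Vᵢ/Q for each well-mixed tank.
τ₁ = 1060/28.2 = 37.589 min; τ₂ = 707/28.2 = 25.071 min.
Tank 1: C₁ = C_in(1 − e^(−t/τ₁)). Tank 2 (τ₁ ≠ τ₂): C₂ = C_in[1 − (τ₁ e^(−t/τ₁) − τ₂ e^(−t/τ₂))/(τ₁ − τ₂)].
At t = 75.2: e^(−t/τ₁) = 0.13525, e^(−t/τ₂) = 0.049812.
C₂ = 3.04·[1 − (37.589·0.13525 − 25.071·0.049812)/(12.518)] = 3.04·0.69362 = 2.1086 mg/L.

2.11 mg/L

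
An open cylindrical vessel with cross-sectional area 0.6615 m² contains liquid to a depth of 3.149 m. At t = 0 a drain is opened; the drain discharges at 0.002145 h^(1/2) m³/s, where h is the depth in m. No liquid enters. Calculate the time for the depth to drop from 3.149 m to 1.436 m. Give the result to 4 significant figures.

355.4 s

With no inflow, A dh/dt = −0.002145 √h.
Separate and integrate: 2(√h − √h₀) = −(0.002145/A) t.
t = 2A(√h₀ − √h)/0.002145 = 2·0.6615·(√3.149 − √1.436)/0.002145
  = 1.32300 × (1.77454 − 1.19833) / 0.002145 = 355.397 s.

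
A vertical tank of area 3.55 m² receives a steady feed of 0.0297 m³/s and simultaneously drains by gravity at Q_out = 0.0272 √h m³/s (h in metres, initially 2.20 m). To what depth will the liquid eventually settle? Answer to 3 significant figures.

Level balance: A dh/dt = 0.0297 − 0.0272 √h. Setting dh/dt = 0:
Q_in = 0.0272 √h_ss ⇒ √h_ss = 0.0297/0.0272 = 1.0919.
h_ss = 1.0919² = 1.1923 m. (Since h₀ = 2.20 m > h_ss, the level will fall toward this value.)

1.19 m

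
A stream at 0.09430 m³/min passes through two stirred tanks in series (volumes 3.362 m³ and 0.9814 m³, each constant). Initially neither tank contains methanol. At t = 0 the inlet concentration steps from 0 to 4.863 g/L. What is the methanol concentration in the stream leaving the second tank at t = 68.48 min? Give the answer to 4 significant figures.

3.860 g/L

Species balance on tank i: dCᵢ/dt = (Cᵢ₋₁ − Cᵢ)/τᵢ with τᵢ = Vᵢ/Q.
τ₁ = 3.362/0.09430 = 35.6522 min; τ₂ = 0.9814/0.09430 = 10.4072 min.
Solving the cascade with C₁(0)=C₂(0)=0 gives C₂(t) = C_in[1 − (τ₁ e^(−t/τ₁) − τ₂ e^(−t/τ₂))/(τ₁ − τ₂)].
At t = 68.48: e^(−t/τ₁) = 0.146493, e^(−t/τ₂) = 0.00138778.
C₂ = 4.863·[1 − (35.6522·0.146493 − 10.4072·0.00138778)/(25.2450)] = 4.863·0.793688 = 3.85971 g/L.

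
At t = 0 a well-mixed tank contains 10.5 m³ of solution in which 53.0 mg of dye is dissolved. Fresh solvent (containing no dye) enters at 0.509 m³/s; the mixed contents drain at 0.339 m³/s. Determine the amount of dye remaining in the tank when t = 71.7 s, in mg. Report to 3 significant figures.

11.4 mg

Let m(t) be the amount of dye. Volume: V(t) = V₀ + (Q_in − Q_out) t = 10.5 + 0.17000 t; V(71.7) = 22.689 m³.
Species balance (pure solvent in): dm/dt = −Q_out · m/V(t).
Separate: dm/m = −Q_out dt/V(t) ⇒ ln(m/m₀) = −(Q_out/(Q_in−Q_out)) ln(V/V₀).
m = m₀ (V₀/V)^(Q_out/(Q_in−Q_out)) = 53.0 × (10.5/22.689)^(1.9941) = 11.402 mg.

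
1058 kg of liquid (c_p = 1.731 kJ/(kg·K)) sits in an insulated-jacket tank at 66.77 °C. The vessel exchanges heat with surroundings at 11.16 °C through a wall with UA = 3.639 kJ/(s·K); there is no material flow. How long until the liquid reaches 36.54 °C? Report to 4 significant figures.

Heat balance on the well-mixed liquid: M c_p dT/dt = −UA(T − T_amb).
τ = M c_p/UA = 503.270 s; T_ss = T_amb = 11.1600 °C.
T(t) = T_ss + (T₀ − T_ss)e^(−t/τ); set T = 36.54:
t = −τ ln[(T − T_ss)/(T₀ − T_ss)] = −503.270 · ln(0.456393) = 394.765 s.

394.8 s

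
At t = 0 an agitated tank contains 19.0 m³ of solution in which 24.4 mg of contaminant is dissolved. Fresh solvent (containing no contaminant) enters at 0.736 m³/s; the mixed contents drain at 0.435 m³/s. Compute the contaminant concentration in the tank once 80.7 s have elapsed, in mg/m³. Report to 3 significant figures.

Let m(t) be the amount of contaminant. Volume: V(t) = V₀ + (Q_in − Q_out) t = 19.0 + 0.30100 t; V(80.7) = 43.291 m³.
No contaminant enters, so dm/dt = −Q_out · (m/V).
Separate: dm/m = −Q_out dt/V(t) ⇒ ln(m/m₀) = −(Q_out/(Q_in−Q_out)) ln(V/V₀).
m = m₀ (V₀/V)^(Q_out/(Q_in−Q_out)) = 24.4 × (19.0/43.291)^(1.4452) = 7.4222 mg.
C = m/V = 7.4222/43.291 = 0.17145 mg/m³.

0.171 mg/m³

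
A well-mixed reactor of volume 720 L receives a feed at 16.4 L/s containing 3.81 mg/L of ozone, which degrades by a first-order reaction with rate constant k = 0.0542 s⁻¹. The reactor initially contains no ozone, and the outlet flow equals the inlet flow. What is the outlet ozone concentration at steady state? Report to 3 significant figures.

1.13 mg/L

Accumulation = in − out − consumed: V dC/dt = Q C_in − Q C − k V C.
Steady state (dC/dt = 0): C_ss = Q C_in/(Q + kV) = C_in/(1 + kV/Q).
C_ss = 16.4·3.81/(16.4 + 0.0542·720) = 62.484/55.424 = 1.1274 mg/L.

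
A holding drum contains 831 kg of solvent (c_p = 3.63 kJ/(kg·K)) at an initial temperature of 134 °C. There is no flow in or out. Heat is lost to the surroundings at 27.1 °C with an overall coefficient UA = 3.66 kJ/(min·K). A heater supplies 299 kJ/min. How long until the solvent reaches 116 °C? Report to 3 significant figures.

1030 min

Heat balance on the well-mixed liquid: M c_p dT/dt = −UA(T − T_amb) + Q̇.
τ = M c_p/UA = 824.19 min; T_ss = T_amb + Q̇/UA = 27.1 + 299/3.66 = 108.79 °C.
T(t) = T_ss + (T₀ − T_ss)e^(−t/τ); set T = 116:
t = −τ ln[(T − T_ss)/(T₀ − T_ss)] = −824.19 · ln(0.28588) = 1032.0 min.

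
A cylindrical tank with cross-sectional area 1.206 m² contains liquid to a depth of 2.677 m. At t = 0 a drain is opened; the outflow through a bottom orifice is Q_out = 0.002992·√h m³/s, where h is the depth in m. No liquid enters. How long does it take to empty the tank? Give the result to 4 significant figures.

1319 s

With no inflow, A dh/dt = −0.002992 √h.
Separate and integrate: 2(√h − √h₀) = −(0.002992/A) t.
Set h = 0: 2√h₀ = (0.002992/A) t_empty ⇒ t_empty = 2A√h₀/0.002992.
t_empty = 2·1.206·√2.677/0.002992 = 2.41200·1.63615/0.002992 = 1318.99 s.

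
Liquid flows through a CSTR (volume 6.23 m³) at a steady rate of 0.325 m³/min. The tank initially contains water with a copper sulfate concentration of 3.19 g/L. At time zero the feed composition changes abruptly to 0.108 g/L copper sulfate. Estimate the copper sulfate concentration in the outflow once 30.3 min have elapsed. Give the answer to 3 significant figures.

0.742 g/L

Accumulation = in − out for the solute gives V dC/dt = Q(C_in − C).
So dC/dt = (C_in − C)/τ with τ = V/Q = 6.23/0.325 = 19.169 min.
This is linear first-order; C(t) = C_in + (C₀ − C_in) e^(−t/τ).
C(30.3) = 0.108 + (3.19 − 0.108)·e^(−30.3/19.169) = 0.108 + (3.0820)·0.20584 = 0.74240 g/L.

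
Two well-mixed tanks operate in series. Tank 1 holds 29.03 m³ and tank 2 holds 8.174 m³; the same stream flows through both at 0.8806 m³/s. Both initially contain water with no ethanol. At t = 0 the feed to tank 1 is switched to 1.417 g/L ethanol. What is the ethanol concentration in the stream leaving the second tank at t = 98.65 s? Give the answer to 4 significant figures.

Time constants: τᵢ = Vᵢ/Q for each well-mixed tank.
τ₁ = 29.03/0.8806 = 32.9662 s; τ₂ = 8.174/0.8806 = 9.28231 s.
Tank 1: C₁ = C_in(1 − e^(−t/τ₁)). Tank 2 (τ₁ ≠ τ₂): C₂ = C_in[1 − (τ₁ e^(−t/τ₁) − τ₂ e^(−t/τ₂))/(τ₁ − τ₂)].
At t = 98.65: e^(−t/τ₁) = 0.0501637, e^(−t/τ₂) = 2.42342e-05.
C₂ = 1.417·[1 − (32.9662·0.0501637 − 9.28231·2.42342e-05)/(23.6839)] = 1.417·0.930185 = 1.31807 g/L.

1.318 g/L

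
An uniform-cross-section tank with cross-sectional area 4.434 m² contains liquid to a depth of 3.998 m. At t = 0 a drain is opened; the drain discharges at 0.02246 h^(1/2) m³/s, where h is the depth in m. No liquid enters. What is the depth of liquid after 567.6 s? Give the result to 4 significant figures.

0.3158 m

With no inflow, A dh/dt = −0.02246 √h.
Separate and integrate: 2(√h − √h₀) = −(0.02246/A) t.
√h = √3.998 − 0.02246·567.6/(2·4.434) = 1.99950 − 1.43756 = 0.561938.
h = 0.561938² = 0.315775 m.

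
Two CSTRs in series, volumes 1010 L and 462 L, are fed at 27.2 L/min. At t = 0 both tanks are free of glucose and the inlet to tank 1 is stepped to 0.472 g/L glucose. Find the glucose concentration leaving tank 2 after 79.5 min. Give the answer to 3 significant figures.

Species balance on tank i: dCᵢ/dt = (Cᵢ₋₁ − Cᵢ)/τᵢ with τᵢ = Vᵢ/Q.
τ₁ = 1010/27.2 = 37.132 min; τ₂ = 462/27.2 = 16.985 min.
Tank 1: C₁ = C_in(1 − e^(−t/τ₁)). Tank 2 (τ₁ ≠ τ₂): C₂ = C_in[1 − (τ₁ e^(−t/τ₁) − τ₂ e^(−t/τ₂))/(τ₁ − τ₂)].
At t = 79.5: e^(−t/τ₁) = 0.11754, e^(−t/τ₂) = 0.0092742.
C₂ = 0.472·[1 − (37.132·0.11754 − 16.985·0.0092742)/(20.147)] = 0.472·0.79119 = 0.37344 g/L.

0.373 g/L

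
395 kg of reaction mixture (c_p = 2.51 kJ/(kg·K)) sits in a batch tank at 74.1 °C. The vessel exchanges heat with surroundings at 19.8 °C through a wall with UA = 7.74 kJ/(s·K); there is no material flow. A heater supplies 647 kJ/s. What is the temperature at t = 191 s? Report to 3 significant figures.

96.8 °C

M c_p dT/dt = −UA(T − T_amb) + Q̇.
dT/dt = (T_ss − T)/τ with T_ss = T_amb + Q̇/UA = 19.8 + 647/7.74 = 103.39 °C, τ = M c_p/UA = 395·2.51/7.74 = 128.09 s.
Solution: T(t) = T_ss + (T₀ − T_ss) e^(−t/τ).
T(191) = 103.39 + (-29.292)·0.22513 = 96.797 °C.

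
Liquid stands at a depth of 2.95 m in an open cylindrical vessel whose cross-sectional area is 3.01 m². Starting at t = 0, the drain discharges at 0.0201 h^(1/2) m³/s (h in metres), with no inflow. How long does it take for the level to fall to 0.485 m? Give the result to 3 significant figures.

A dh/dt = −Q_out = −0.0201 √h.
This is separable: 2 d(√h)/dt = −0.0201/A, so √h = √h₀ − (0.0201/(2A)) t.
t = 2A(√h₀ − √h)/0.0201 = 2·3.01·(√2.95 − √0.485)/0.0201
  = 6.0200 × (1.7176 − 0.69642) / 0.0201 = 305.83 s.

306 s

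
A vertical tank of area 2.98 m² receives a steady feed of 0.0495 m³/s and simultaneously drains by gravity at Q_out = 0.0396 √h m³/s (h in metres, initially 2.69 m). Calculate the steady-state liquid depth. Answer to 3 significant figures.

1.56 m

Level balance: A dh/dt = 0.0495 − 0.0396 √h. Setting dh/dt = 0:
Q_in = 0.0396 √h_ss ⇒ √h_ss = 0.0495/0.0396 = 1.2500.
h_ss = 1.2500² = 1.5625 m. (Since h₀ = 2.69 m > h_ss, the level will fall toward this value.)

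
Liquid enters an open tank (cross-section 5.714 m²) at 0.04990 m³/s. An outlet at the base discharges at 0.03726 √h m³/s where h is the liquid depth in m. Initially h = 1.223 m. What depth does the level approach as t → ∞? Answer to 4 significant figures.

1.794 m

A dh/dt = Q_in − 0.03726 √h. Steady state requires inflow = outflow:
Q_in = 0.03726 √h_ss ⇒ √h_ss = 0.04990/0.03726 = 1.33924.
h_ss = 1.33924² = 1.79356 m. (Since h₀ = 1.223 m < h_ss, the level will rise toward this value.)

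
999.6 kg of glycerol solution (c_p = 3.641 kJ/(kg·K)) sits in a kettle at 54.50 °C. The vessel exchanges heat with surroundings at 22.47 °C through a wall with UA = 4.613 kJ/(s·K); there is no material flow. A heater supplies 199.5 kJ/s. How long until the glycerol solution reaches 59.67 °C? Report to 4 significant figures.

487.5 s

M c_p dT/dt = −UA(T − T_amb) + Q̇.
τ = M c_p/UA = 788.975 s; T_ss = T_amb + Q̇/UA = 22.47 + 199.5/4.613 = 65.7173 °C.
T(t) = T_ss + (T₀ − T_ss)e^(−t/τ); set T = 59.67:
t = −τ ln[(T − T_ss)/(T₀ − T_ss)] = −788.975 · ln(0.539107) = 487.462 s.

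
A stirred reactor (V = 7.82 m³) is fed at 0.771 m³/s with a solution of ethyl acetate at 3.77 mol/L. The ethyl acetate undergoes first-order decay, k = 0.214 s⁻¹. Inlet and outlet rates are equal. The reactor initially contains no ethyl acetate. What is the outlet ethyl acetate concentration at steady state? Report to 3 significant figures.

1.19 mol/L

Species balance: V dC/dt = Q C_in − Q C − k V C.
At steady state: 0 = Q C_in − (Q + kV) C_ss, so C_ss = Q C_in/(Q + kV).
C_ss = 0.771·3.77/(0.771 + 0.214·7.82) = 2.9067/2.4445 = 1.1891 mol/L.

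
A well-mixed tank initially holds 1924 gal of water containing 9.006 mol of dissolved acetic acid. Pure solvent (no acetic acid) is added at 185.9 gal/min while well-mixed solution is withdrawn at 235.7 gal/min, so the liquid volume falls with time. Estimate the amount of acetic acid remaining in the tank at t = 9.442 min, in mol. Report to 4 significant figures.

2.391 mol

Total volume: dV/dt = Q_in − Q_out = -49.8000 gal/min, so V(t) = 1924 − 49.8000 t and V(9.442) = 1453.79 gal.
No acetic acid enters, so dm/dt = −Q_out · (m/V).
dm/m = −Q_out dt/(V₀ − 49.8000 t); integrating gives ln(m/m₀) = −(Q_out/(Q_in−Q_out)) ln(V/V₀).
m = m₀ (V₀/V)^(Q_out/(Q_in−Q_out)) = 9.006 × (1924/1453.79)^(-4.73293) = 2.39065 mol.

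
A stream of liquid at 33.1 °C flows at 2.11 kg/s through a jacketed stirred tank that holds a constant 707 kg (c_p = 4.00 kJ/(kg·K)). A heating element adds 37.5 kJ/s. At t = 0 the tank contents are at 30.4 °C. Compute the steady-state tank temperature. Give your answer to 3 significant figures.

37.5 °C

Unsteady energy balance on the tank contents: M c_p dT/dt = ṁ c_p (T_in − T) + 37.5.
At steady state dT/dt = 0 ⇒ T_ss = T_in + Q̇/(ṁ c_p) = 33.1 + 37.5/(2.11·4.00) = 37.543 °C.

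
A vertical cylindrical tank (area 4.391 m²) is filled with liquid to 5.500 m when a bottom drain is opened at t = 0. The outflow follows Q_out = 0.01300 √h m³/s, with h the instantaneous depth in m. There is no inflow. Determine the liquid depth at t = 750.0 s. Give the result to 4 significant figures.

1.525 m

Unsteady balance on liquid volume: A dh/dt = −0.01300 √h.
∫ h^(−1/2) dh = −(0.01300/A) ∫ dt, giving 2√h = 2√h₀ − (0.01300/A) t.
√h = √5.500 − 0.01300·750.0/(2·4.391) = 2.34521 − 1.11023 = 1.23498.
h = 1.23498² = 1.52518 m.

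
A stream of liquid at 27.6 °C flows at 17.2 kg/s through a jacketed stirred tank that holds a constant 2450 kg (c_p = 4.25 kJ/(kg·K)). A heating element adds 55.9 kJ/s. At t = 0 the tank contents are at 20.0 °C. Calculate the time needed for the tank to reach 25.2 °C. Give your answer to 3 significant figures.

M c_p dT/dt = ṁ c_p (T_in − T) + Q̇.
τ = M/ṁ = 142.44 s; T_ss = T_in + Q̇/(ṁ c_p) = 28.365 °C.
T(t) = T_ss + (T₀ − T_ss) e^(−t/τ). Set T = 25.2:
e^(−t/τ) = (25.2 − 28.365)/(20.0 − 28.365) = 0.37834
t = −142.44 · ln(0.37834) = 138.45 s.

138 s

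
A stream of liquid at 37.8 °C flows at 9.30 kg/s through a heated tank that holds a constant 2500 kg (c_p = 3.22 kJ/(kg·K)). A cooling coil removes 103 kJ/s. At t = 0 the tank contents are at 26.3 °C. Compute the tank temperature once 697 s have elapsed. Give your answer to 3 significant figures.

First-law balance (no shaft work): M c_p dT/dt = ṁ c_p (T_in − T) − 103.
Rearrange: dT/dt = (T_ss − T)/τ with τ = M/ṁ = 268.82 s and T_ss = T_in − Q̇/(ṁ c_p) = 34.360 °C.
Solution: T(t) = T_ss + (T₀ − T_ss) e^(−t/τ).
T(697) = 34.360 + (-8.0605)·e^(−697/268.82) = 34.360 + (-8.0605)·0.074807 = 33.757 °C.

33.8 °C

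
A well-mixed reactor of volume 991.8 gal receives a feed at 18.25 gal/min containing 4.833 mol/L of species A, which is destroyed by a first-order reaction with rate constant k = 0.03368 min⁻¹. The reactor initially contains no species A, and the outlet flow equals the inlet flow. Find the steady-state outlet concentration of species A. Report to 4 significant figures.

1.708 mol/L

Accumulation = in − out − consumed: V dC/dt = Q C_in − Q C − k V C.
At steady state: 0 = Q C_in − (Q + kV) C_ss, so C_ss = Q C_in/(Q + kV).
C_ss = 18.25·4.833/(18.25 + 0.03368·991.8) = 88.2023/51.6538 = 1.70756 mol/L.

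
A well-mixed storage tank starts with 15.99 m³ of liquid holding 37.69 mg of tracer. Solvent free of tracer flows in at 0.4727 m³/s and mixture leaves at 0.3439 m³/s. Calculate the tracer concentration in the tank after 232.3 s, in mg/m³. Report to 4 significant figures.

0.04912 mg/m³

Let m(t) be the amount of tracer. Volume: V(t) = V₀ + (Q_in − Q_out) t = 15.99 + 0.128800 t; V(232.3) = 45.9102 m³.
Solute balance: dm/dt = 0 − Q_out C = −Q_out m/V(t).
dm/m = −Q_out dt/(V₀ + 0.128800 t); integrating gives ln(m/m₀) = −(Q_out/(Q_in−Q_out)) ln(V/V₀).
m = m₀ (V₀/V)^(Q_out/(Q_in−Q_out)) = 37.69 × (15.99/45.9102)^(2.67003) = 2.25522 mg.
C = m/V = 2.25522/45.9102 = 0.0491224 mg/m³.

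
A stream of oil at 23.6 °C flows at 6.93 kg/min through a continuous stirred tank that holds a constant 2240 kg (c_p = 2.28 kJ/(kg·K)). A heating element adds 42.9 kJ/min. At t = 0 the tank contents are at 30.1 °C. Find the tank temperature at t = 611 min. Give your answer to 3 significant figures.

M c_p dT/dt = ṁ c_p (T_in − T) + Q̇.
τ = M/ṁ = 323.23 min; T_ss = T_in + Q̇/(ṁ c_p) = 23.6 + 42.9/(6.93·2.28) = 26.315 °C.
Integrating: T(t) = T_ss + (T₀ − T_ss) e^(−t/τ).
T(611) = 26.315 + (3.7849)·e^(−611/323.23) = 26.315 + (3.7849)·0.15103 = 26.887 °C.

26.9 °C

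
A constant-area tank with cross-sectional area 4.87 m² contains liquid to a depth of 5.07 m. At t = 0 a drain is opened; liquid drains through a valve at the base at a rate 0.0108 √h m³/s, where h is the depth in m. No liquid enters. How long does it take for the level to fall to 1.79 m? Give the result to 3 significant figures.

With no inflow, A dh/dt = −0.0108 √h.
∫ h^(−1/2) dh = −(0.0108/A) ∫ dt, giving 2√h = 2√h₀ − (0.0108/A) t.
t = 2A(√h₀ − √h)/0.0108 = 2·4.87·(√5.07 − √1.79)/0.0108
  = 9.7400 × (2.2517 − 1.3379) / 0.0108 = 824.07 s.

824 s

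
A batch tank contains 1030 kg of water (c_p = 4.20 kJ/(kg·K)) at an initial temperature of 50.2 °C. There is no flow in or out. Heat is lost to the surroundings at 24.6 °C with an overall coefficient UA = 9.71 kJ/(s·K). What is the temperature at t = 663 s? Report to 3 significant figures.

Lumped-capacitance energy balance: M c_p dT/dt = UA(T_amb − T).
dT/dt = (T_ss − T)/τ with T_ss = T_amb = 24.600 °C, τ = M c_p/UA = 1030·4.20/9.71 = 445.52 s.
Solution: T(t) = T_ss + (T₀ − T_ss) e^(−t/τ).
T(663) = 24.600 + (25.600)·0.22579 = 30.380 °C.

30.4 °C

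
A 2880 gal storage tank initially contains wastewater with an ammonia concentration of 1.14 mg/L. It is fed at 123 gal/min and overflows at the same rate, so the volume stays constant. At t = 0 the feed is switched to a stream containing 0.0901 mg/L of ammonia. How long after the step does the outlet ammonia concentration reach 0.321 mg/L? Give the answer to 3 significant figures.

Species balance: V dC/dt = Q(C_in − C) ⇒ τ = V/Q = 23.415 min.
C(t) = C_in + (C₀ − C_in) e^(−t/τ). Set C = 0.321 and solve for t:
e^(−t/τ) = (C − C_in)/(C₀ − C_in) = (0.321 − 0.0901)/(1.14 − 0.0901) = 0.21993
t = −τ ln(…) = 23.415 × 1.5145 = 35.461 min.

35.5 min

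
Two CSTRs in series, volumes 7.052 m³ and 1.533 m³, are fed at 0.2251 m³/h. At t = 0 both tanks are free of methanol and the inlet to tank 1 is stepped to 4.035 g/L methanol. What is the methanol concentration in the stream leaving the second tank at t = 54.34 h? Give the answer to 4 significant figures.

Time constants: τᵢ = Vᵢ/Q for each well-mixed tank.
τ₁ = 7.052/0.2251 = 31.3283 h; τ₂ = 1.533/0.2251 = 6.81031 h.
Tank 1: C₁ = C_in(1 − e^(−t/τ₁)). Tank 2 (τ₁ ≠ τ₂): C₂ = C_in[1 − (τ₁ e^(−t/τ₁) − τ₂ e^(−t/τ₂))/(τ₁ − τ₂)].
At t = 54.34: e^(−t/τ₁) = 0.176482, e^(−t/τ₂) = 0.000342553.
C₂ = 4.035·[1 − (31.3283·0.176482 − 6.81031·0.000342553)/(24.5180)] = 4.035·0.774592 = 3.12548 g/L.

3.125 g/L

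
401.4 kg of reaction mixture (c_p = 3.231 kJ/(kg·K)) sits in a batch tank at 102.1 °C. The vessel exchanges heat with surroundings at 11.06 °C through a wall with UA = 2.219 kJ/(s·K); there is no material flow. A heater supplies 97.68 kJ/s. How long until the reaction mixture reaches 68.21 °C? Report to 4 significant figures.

745.6 s

M c_p dT/dt = −UA(T − T_amb) + Q̇.
τ = M c_p/UA = 584.463 s; T_ss = T_amb + Q̇/UA = 11.06 + 97.68/2.219 = 55.0798 °C.
T(t) = T_ss + (T₀ − T_ss)e^(−t/τ); set T = 68.21:
t = −τ ln[(T − T_ss)/(T₀ − T_ss)] = −584.463 · ln(0.279246) = 745.578 s.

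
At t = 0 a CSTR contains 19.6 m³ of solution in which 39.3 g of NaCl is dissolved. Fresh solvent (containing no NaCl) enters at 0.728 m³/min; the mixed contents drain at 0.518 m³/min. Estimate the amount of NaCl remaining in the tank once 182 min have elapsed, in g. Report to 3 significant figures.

Total volume: dV/dt = Q_in − Q_out = 0.21000 m³/min, so V(t) = 19.6 + 0.21000 t and V(182) = 57.820 m³.
No NaCl enters, so dm/dt = −Q_out · (m/V).
dm/m = −Q_out dt/(V₀ + 0.21000 t); integrating gives ln(m/m₀) = −(Q_out/(Q_in−Q_out)) ln(V/V₀).
m = m₀ (V₀/V)^(Q_out/(Q_in−Q_out)) = 39.3 × (19.6/57.820)^(2.4667) = 2.7258 g.

2.73 g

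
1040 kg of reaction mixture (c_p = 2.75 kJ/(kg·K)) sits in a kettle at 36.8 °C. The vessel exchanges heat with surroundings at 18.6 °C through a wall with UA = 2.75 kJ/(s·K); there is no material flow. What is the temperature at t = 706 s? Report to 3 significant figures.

27.8 °C

M c_p dT/dt = −UA(T − T_amb).
dT/dt = (T_ss − T)/τ with T_ss = T_amb = 18.600 °C, τ = M c_p/UA = 1040·2.75/2.75 = 1040.0 s.
Integrating: T(t) = T_ss + (T₀ − T_ss) e^(−t/τ).
T(706) = 18.600 + (18.200)·0.50720 = 27.831 °C.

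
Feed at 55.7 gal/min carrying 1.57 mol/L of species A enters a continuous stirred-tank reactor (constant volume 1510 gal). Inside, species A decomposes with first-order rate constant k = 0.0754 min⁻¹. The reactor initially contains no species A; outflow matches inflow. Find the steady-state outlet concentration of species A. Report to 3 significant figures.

V dC/dt = Q(C_in − C) − k V C.
At steady state: 0 = Q C_in − (Q + kV) C_ss, so C_ss = Q C_in/(Q + kV).
C_ss = 55.7·1.57/(55.7 + 0.0754·1510) = 87.449/169.55 = 0.51576 mol/L.

0.516 mol/L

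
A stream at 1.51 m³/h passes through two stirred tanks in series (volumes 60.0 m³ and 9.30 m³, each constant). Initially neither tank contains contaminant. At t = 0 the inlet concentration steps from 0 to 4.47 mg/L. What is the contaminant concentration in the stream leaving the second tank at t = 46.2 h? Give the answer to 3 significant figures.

2.82 mg/L

Species balance on tank i: dCᵢ/dt = (Cᵢ₋₁ − Cᵢ)/τᵢ with τᵢ = Vᵢ/Q.
τ₁ = 60.0/1.51 = 39.735 h; τ₂ = 9.30/1.51 = 6.1589 h.
Solving the cascade with C₁(0)=C₂(0)=0 gives C₂(t) = C_in[1 − (τ₁ e^(−t/τ₁) − τ₂ e^(−t/τ₂))/(τ₁ − τ₂)].
At t = 46.2: e^(−t/τ₁) = 0.31264, e^(−t/τ₂) = 0.00055237.
C₂ = 4.47·[1 − (39.735·0.31264 − 6.1589·0.00055237)/(33.576)] = 4.47·0.63011 = 2.8166 mg/L.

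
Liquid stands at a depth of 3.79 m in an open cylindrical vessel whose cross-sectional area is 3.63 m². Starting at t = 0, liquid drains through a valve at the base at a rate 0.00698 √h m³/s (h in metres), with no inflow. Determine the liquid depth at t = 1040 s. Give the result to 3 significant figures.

0.897 m

A dh/dt = −Q_out = −0.00698 √h.
∫ h^(−1/2) dh = −(0.00698/A) ∫ dt, giving 2√h = 2√h₀ − (0.00698/A) t.
√h = √3.79 − 0.00698·1040/(2·3.63) = 1.9468 − 0.99989 = 0.94690.
h = 0.94690² = 0.89662 m.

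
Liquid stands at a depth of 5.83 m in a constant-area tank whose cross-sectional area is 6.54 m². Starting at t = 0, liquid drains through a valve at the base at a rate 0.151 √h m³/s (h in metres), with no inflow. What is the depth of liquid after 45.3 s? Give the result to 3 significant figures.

With no inflow, A dh/dt = −0.151 √h.
∫ h^(−1/2) dh = −(0.151/A) ∫ dt, giving 2√h = 2√h₀ − (0.151/A) t.
√h = √5.83 − 0.151·45.3/(2·6.54) = 2.4145 − 0.52296 = 1.8916.
h = 1.8916² = 3.5781 m.

3.58 m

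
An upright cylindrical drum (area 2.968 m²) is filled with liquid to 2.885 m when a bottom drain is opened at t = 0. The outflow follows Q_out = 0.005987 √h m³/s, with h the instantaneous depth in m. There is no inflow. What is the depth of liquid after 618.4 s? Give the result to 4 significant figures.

1.155 m

With no inflow, A dh/dt = −0.005987 √h.
This is separable: 2 d(√h)/dt = −0.005987/A, so √h = √h₀ − (0.005987/(2A)) t.
√h = √2.885 − 0.005987·618.4/(2·2.968) = 1.69853 − 0.623713 = 1.07482.
h = 1.07482² = 1.15523 m.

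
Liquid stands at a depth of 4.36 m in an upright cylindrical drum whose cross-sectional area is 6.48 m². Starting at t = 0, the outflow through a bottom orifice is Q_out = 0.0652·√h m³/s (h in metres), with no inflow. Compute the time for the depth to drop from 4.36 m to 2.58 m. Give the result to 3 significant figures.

Mass balance (ρ constant): A dh/dt = −0.0652 √h.
∫ h^(−1/2) dh = −(0.0652/A) ∫ dt, giving 2√h = 2√h₀ − (0.0652/A) t.
t = 2A(√h₀ − √h)/0.0652 = 2·6.48·(√4.36 − √2.58)/0.0652
  = 12.960 × (2.0881 − 1.6062) / 0.0652 = 95.773 s.

95.8 s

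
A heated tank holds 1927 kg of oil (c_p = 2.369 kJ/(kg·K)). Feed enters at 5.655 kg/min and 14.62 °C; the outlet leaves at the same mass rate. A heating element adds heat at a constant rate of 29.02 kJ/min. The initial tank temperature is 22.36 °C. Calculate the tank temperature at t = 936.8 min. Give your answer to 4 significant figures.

Heat balance on the well-mixed liquid: M c_p dT/dt = ṁ c_p (T_in − T) + 29.02.
τ = M/ṁ = 340.760 min; T_ss = T_in + Q̇/(ṁ c_p) = 14.62 + 29.02/(5.655·2.369) = 16.7862 °C.
Solution: T(t) = T_ss + (T₀ − T_ss) e^(−t/τ).
T(936.8) = 16.7862 + (5.57379)·e^(−936.8/340.760) = 16.7862 + (5.57379)·0.0639825 = 17.1428 °C.

17.14 °C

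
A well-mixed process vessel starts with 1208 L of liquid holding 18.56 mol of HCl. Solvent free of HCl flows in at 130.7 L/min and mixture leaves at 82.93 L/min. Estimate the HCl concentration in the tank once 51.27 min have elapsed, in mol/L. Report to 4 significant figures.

Let m(t) be the amount of HCl. Volume: V(t) = V₀ + (Q_in − Q_out) t = 1208 + 47.7700 t; V(51.27) = 3657.17 L.
Species balance (pure solvent in): dm/dt = −Q_out · m/V(t).
dm/m = −Q_out dt/(V₀ + 47.7700 t); integrating gives ln(m/m₀) = −(Q_out/(Q_in−Q_out)) ln(V/V₀).
m = m₀ (V₀/V)^(Q_out/(Q_in−Q_out)) = 18.56 × (1208/3657.17)^(1.73603) = 2.71277 mol.
C = m/V = 2.71277/3657.17 = 0.000741769 mol/L.

0.0007418 mol/L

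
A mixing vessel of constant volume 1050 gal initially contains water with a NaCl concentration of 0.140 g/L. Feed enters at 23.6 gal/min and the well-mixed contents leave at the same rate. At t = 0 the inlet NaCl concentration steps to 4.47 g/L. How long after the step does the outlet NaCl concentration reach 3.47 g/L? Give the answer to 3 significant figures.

65.2 min

Unsteady species balance (constant V, well mixed): V dC/dt = Q(C_in − C), so τ = V/Q = 44.492 min.
C(t) = C_in + (C₀ − C_in) e^(−t/τ). Set C = 3.47 and solve for t:
e^(−t/τ) = (C − C_in)/(C₀ − C_in) = (3.47 − 4.47)/(0.140 − 4.47) = 0.23095
t = −τ ln(…) = 44.492 × 1.4656 = 65.205 min.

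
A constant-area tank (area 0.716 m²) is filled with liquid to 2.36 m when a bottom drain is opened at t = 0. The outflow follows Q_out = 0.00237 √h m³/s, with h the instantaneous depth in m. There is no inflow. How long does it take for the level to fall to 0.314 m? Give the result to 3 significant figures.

590 s

With no inflow, A dh/dt = −0.00237 √h.
∫ h^(−1/2) dh = −(0.00237/A) ∫ dt, giving 2√h = 2√h₀ − (0.00237/A) t.
t = 2A(√h₀ − √h)/0.00237 = 2·0.716·(√2.36 − √0.314)/0.00237
  = 1.4320 × (1.5362 − 0.56036) / 0.00237 = 589.64 s.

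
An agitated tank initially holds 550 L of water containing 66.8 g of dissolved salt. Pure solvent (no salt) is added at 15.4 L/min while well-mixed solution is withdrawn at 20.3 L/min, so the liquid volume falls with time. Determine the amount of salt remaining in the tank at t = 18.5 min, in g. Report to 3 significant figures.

31.7 g

Total volume: dV/dt = Q_in − Q_out = -4.9000 L/min, so V(t) = 550 − 4.9000 t and V(18.5) = 459.35 L.
Species balance (pure solvent in): dm/dt = −Q_out · m/V(t).
Separate: dm/m = −Q_out dt/V(t) ⇒ ln(m/m₀) = −(Q_out/(Q_in−Q_out)) ln(V/V₀).
m = m₀ (V₀/V)^(Q_out/(Q_in−Q_out)) = 66.8 × (550/459.35)^(-4.1429) = 31.676 g.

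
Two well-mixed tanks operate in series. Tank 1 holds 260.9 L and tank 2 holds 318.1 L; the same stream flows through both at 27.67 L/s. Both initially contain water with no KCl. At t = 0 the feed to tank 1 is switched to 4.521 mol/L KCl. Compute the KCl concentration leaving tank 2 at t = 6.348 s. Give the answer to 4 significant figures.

Time constants: τᵢ = Vᵢ/Q for each well-mixed tank.
τ₁ = 260.9/27.67 = 9.42898 s; τ₂ = 318.1/27.67 = 11.4962 s.
Tank 1: C₁ = C_in(1 − e^(−t/τ₁)). Tank 2 (τ₁ ≠ τ₂): C₂ = C_in[1 − (τ₁ e^(−t/τ₁) − τ₂ e^(−t/τ₂))/(τ₁ − τ₂)].
At t = 6.348: e^(−t/τ₁) = 0.510052, e^(−t/τ₂) = 0.575692.
C₂ = 4.521·[1 − (9.42898·0.510052 − 11.4962·0.575692)/(-2.06722)] = 4.521·0.124909 = 0.564714 mol/L.

0.5647 mol/L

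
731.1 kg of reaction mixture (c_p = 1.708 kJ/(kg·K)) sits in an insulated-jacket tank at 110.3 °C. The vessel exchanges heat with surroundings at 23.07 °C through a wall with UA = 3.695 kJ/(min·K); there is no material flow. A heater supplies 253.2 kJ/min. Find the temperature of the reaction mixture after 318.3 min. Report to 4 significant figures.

98.89 °C

M c_p dT/dt = −UA(T − T_amb) + Q̇.
dT/dt = (T_ss − T)/τ with T_ss = T_amb + Q̇/UA = 23.07 + 253.2/3.695 = 91.5950 °C, τ = M c_p/UA = 731.1·1.708/3.695 = 337.948 min.
This is linear first-order; T(t) = T_ss + (T₀ − T_ss) e^(−t/τ).
T(318.3) = 91.5950 + (18.7050)·0.389902 = 98.8881 °C.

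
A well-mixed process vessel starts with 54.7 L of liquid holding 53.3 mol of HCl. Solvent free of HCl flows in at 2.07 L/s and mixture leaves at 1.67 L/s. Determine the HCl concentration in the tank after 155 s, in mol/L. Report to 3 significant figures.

Let m(t) be the amount of HCl. Volume: V(t) = V₀ + (Q_in − Q_out) t = 54.7 + 0.40000 t; V(155) = 116.70 L.
No HCl enters, so dm/dt = −Q_out · (m/V).
Separate: dm/m = −Q_out dt/V(t) ⇒ ln(m/m₀) = −(Q_out/(Q_in−Q_out)) ln(V/V₀).
m = m₀ (V₀/V)^(Q_out/(Q_in−Q_out)) = 53.3 × (54.7/116.70)^(4.1750) = 2.2532 mol.
C = m/V = 2.2532/116.70 = 0.019308 mol/L.

0.0193 mol/L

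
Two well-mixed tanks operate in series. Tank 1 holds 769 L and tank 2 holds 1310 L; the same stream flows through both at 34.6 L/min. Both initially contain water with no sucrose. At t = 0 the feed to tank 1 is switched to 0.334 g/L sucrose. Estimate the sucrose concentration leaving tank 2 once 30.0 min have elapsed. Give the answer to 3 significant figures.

Species balance on tank i: dCᵢ/dt = (Cᵢ₋₁ − Cᵢ)/τᵢ with τᵢ = Vᵢ/Q.
τ₁ = 769/34.6 = 22.225 min; τ₂ = 1310/34.6 = 37.861 min.
Tank 1: C₁ = C_in(1 − e^(−t/τ₁)). Tank 2 (τ₁ ≠ τ₂): C₂ = C_in[1 − (τ₁ e^(−t/τ₁) − τ₂ e^(−t/τ₂))/(τ₁ − τ₂)].
At t = 30.0: e^(−t/τ₁) = 0.25929, e^(−t/τ₂) = 0.45277.
C₂ = 0.334·[1 − (22.225·0.25929 − 37.861·0.45277)/(-15.636)] = 0.334·0.27221 = 0.090917 g/L.

0.0909 g/L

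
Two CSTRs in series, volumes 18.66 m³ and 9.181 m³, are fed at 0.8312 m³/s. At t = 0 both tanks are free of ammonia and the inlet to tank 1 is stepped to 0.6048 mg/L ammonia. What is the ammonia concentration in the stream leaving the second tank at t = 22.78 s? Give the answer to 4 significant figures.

Time constants: τᵢ = Vᵢ/Q for each well-mixed tank.
τ₁ = 18.66/0.8312 = 22.4495 s; τ₂ = 9.181/0.8312 = 11.0455 s.
Tank 1: C₁ = C_in(1 − e^(−t/τ₁)). Tank 2 (τ₁ ≠ τ₂): C₂ = C_in[1 − (τ₁ e^(−t/τ₁) − τ₂ e^(−t/τ₂))/(τ₁ − τ₂)].
At t = 22.78: e^(−t/τ₁) = 0.362503, e^(−t/τ₂) = 0.127151.
C₂ = 0.6048·[1 − (22.4495·0.362503 − 11.0455·0.127151)/(11.4040)] = 0.6048·0.409544 = 0.247692 mg/L.

0.2477 mg/L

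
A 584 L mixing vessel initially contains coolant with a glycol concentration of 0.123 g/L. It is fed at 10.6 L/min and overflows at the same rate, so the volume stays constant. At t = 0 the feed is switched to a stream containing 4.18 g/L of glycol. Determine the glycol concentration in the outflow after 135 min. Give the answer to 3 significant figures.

Transient balance on the dissolved component: V dC/dt = Q(C_in − C).
Time constant τ = V/Q = 584/10.6 = 55.094 min.
This is linear first-order; C(t) = C_in + (C₀ − C_in) e^(−t/τ).
C(135) = 4.18 + (0.123 − 4.18)·e^(−135/55.094) = 4.18 + (-4.0570)·0.086264 = 3.8300 g/L.

3.83 g/L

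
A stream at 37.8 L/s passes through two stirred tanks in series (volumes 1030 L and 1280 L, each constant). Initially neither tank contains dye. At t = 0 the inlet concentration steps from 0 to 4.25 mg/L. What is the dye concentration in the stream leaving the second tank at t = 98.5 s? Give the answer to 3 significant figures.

3.53 mg/L

Each tank obeys Vᵢ dCᵢ/dt = Q(Cᵢ₋₁ − Cᵢ), so τᵢ = Vᵢ/Q.
τ₁ = 1030/37.8 = 27.249 s; τ₂ = 1280/37.8 = 33.862 s.
Solving the cascade with C₁(0)=C₂(0)=0 gives C₂(t) = C_in[1 − (τ₁ e^(−t/τ₁) − τ₂ e^(−t/τ₂))/(τ₁ − τ₂)].
At t = 98.5: e^(−t/τ₁) = 0.026921, e^(−t/τ₂) = 0.054540.
C₂ = 4.25·[1 − (27.249·0.026921 − 33.862·0.054540)/(-6.6138)] = 4.25·0.83167 = 3.5346 mg/L.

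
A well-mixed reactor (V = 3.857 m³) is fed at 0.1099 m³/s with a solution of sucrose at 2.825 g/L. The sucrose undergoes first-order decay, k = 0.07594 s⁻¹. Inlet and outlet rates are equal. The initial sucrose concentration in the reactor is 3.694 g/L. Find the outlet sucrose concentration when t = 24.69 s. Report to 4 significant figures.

0.9926 g/L

Accumulation = in − out − consumed: V dC/dt = Q C_in − Q C − k V C.
dC/dt = (Q/V) C_in − (Q/V + k) C; effective rate a = Q/V + k = 0.0284936 + 0.07594 = 0.104434 s⁻¹.
C_ss = Q C_in/(Q + kV) = 0.770772 g/L; C(t) = C_ss + (C₀ − C_ss) e^(−a t).
C(24.69) = 0.770772 + (2.92323)·e^(−0.104434·24.69) = 0.770772 + (2.92323)·0.0758903 = 0.992617 g/L.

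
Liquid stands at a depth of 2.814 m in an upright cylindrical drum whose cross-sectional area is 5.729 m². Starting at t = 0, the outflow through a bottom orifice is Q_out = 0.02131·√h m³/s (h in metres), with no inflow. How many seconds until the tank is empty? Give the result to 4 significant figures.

A dh/dt = −Q_out = −0.02131 √h.
This is separable: 2 d(√h)/dt = −0.02131/A, so √h = √h₀ − (0.02131/(2A)) t.
Tank is empty when √h = 0: t_empty = 2A√h₀/0.02131.
t_empty = 2·5.729·√2.814/0.02131 = 11.4580·1.67750/0.02131 = 901.960 s.

902.0 s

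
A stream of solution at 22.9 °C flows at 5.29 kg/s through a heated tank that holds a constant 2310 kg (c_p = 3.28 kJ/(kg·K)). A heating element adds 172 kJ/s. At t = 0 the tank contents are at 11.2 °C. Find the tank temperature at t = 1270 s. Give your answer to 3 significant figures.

31.6 °C

First-law balance (no shaft work): M c_p dT/dt = ṁ c_p (T_in − T) + 172.
τ = M/ṁ = 436.67 s; T_ss = T_in + Q̇/(ṁ c_p) = 22.9 + 172/(5.29·3.28) = 32.813 °C.
Solution: T(t) = T_ss + (T₀ − T_ss) e^(−t/τ).
T(1270) = 32.813 + (-21.613)·e^(−1270/436.67) = 32.813 + (-21.613)·0.054565 = 31.634 °C.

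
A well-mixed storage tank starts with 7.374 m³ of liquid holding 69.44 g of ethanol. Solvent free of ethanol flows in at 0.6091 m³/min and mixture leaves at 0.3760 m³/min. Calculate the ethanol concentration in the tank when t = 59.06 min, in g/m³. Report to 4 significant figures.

Total volume: dV/dt = Q_in − Q_out = 0.233100 m³/min, so V(t) = 7.374 + 0.233100 t and V(59.06) = 21.1409 m³.
No ethanol enters, so dm/dt = −Q_out · (m/V).
dm/m = −Q_out dt/(V₀ + 0.233100 t); integrating gives ln(m/m₀) = −(Q_out/(Q_in−Q_out)) ln(V/V₀).
m = m₀ (V₀/V)^(Q_out/(Q_in−Q_out)) = 69.44 × (7.374/21.1409)^(1.61304) = 12.6991 g.
C = m/V = 12.6991/21.1409 = 0.600688 g/m³.

0.6007 g/m³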